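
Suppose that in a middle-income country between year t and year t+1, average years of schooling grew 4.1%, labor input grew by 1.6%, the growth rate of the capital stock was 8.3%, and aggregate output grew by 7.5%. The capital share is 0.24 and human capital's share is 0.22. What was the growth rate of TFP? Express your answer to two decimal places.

TFP grew 3.74%.

Labor's share = 1 − 0.24 − 0.22 = 0.54.
The capital stock: 0.24 × 8.3 = 1.992 pp.
Average years of schooling: 0.22 × 4.1 = 0.902 pp.
Labor input: 0.54 × 1.6 = 0.864 pp.
TFP growth = 7.5 − 3.758 = 3.742%.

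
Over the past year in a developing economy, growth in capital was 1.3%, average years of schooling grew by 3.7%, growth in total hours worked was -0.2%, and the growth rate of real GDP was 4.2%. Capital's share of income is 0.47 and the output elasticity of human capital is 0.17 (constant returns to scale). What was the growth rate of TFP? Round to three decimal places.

Labor's share = 1 − 0.47 − 0.17 = 0.36.
Capital: 0.47 × 1.3 = 0.611 pp.
Average years of schooling: 0.17 × 3.7 = 0.629 pp.
Total hours worked: 0.36 × (-0.2) = -0.072 pp.
TFP growth = 4.2 − 1.168 = 3.032%.

TFP growth was 3.032%.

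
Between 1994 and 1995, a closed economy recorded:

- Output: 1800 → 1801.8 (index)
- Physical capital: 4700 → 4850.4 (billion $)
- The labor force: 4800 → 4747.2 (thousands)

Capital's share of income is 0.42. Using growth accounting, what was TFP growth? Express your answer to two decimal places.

-0.61%

Output growth = (1801.8 − 1800) / 1800 = 0.1%.
Physical capital growth = (4850.4 − 4700) / 4700 = 3.2%.
The labor force growth = (4747.2 − 4800) / 4800 = -1.1%.
Labor's share = 1 − 0.42 = 0.58.
Physical capital: 0.42 × 3.2 = 1.344 pp.
The labor force: 0.58 × (-1.1) = -0.638 pp.
TFP growth = 0.1 − 0.706 = -0.606%.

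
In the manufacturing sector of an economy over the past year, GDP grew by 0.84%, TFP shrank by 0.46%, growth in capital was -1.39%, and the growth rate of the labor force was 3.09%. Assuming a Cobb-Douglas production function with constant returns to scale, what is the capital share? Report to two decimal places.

gY = gA + α·gK + (1−α)·gL, so gY − gA − gL = α(gK − gL).
0.84 + 0.46 − 3.09 = α × (-1.39 − 3.09).
-1.79 = -4.48 α, so α = 0.3996.

α = 0.40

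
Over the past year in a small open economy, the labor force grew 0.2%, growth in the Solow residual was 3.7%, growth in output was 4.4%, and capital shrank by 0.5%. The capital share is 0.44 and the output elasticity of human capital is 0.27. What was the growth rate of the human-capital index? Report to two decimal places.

3.19%

Labor's share = 1 − 0.44 − 0.27 = 0.29.
gY = gA + 0.44×(-0.5) + 0.29×0.2 + 0.27×g.
0.27×g = 4.4 − 3.7 + 0.162 = 0.862.
g = 0.862 / 0.27 = 3.1926%.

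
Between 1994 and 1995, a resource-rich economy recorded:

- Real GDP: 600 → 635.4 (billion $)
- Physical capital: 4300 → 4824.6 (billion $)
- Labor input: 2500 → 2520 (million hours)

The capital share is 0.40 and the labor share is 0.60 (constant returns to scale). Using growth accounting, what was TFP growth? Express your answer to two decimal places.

0.54%

Real GDP growth = (635.4 − 600) / 600 = 5.9%.
Physical capital growth = (4824.6 − 4300) / 4300 = 12.2%.
Labor input growth = (2520 − 2500) / 2500 = 0.8%.
Labor's share = 1 − 0.4 = 0.6.
Physical capital: 0.4 × 12.2 = 4.88 pp.
Labor input: 0.6 × 0.8 = 0.48 pp.
TFP growth = 5.9 − 5.36 = 0.54%.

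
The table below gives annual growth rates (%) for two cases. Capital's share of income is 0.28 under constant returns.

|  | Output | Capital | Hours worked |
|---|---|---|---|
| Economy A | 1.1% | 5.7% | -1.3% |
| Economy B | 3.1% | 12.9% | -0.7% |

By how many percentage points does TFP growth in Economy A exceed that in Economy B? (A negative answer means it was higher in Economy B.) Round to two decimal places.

0.45 percentage points

Labor's share = 1 − 0.28 = 0.72.
Economy A: TFP = 1.1 − 1.596 + 0.936 = 0.44%.
Economy B: TFP = 3.1 − 3.612 + 0.504 = -0.008%.
Difference = 0.44 − (-0.008) = 0.448 pp.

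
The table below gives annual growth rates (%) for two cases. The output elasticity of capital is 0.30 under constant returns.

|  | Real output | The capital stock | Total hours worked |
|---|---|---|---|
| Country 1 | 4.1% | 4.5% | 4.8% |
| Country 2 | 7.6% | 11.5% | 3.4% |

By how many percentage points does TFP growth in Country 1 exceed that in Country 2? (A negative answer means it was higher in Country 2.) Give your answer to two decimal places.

Labor's share = 1 − 0.3 = 0.7.
Country 1: TFP = 4.1 − 1.35 − 3.36 = -0.61%.
Country 2: TFP = 7.6 − 3.45 − 2.38 = 1.77%.
Difference = -0.61 − (1.77) = -2.38 pp.

-2.38 percentage points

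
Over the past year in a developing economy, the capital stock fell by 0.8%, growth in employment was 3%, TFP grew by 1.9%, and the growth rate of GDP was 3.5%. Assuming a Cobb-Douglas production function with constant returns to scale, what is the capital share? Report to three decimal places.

0.368

gY = gA + α·gK + (1−α)·gL, so gY − gA − gL = α(gK − gL).
3.5 − 1.9 − 3 = α × (-0.8 − 3).
-1.4 = -3.8 α, so α = 0.36842.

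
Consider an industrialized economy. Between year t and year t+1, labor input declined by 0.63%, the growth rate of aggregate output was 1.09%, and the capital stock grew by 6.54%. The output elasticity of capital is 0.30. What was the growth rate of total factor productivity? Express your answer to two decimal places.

-0.43%

Labor's share = 1 − 0.3 = 0.7.
The capital stock: 0.3 × 6.54 = 1.962 pp.
Labor input: 0.7 × (-0.63) = -0.441 pp.
TFP growth = 1.09 − 1.521 = -0.431%.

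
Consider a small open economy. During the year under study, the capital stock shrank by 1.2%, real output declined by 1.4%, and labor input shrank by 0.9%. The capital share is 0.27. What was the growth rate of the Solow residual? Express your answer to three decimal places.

-0.419%

Labor's share = 1 − 0.27 = 0.73.
The capital stock: 0.27 × (-1.2) = -0.324 pp.
Labor input: 0.73 × (-0.9) = -0.657 pp.
TFP growth = -1.4 + 0.981 = -0.419%.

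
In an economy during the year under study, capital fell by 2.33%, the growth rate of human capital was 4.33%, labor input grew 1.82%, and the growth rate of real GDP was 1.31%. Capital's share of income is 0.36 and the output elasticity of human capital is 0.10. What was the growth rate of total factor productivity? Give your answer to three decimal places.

Total factor productivity growth was 0.733%.

Labor's share = 1 − 0.36 − 0.1 = 0.54.
Capital: 0.36 × (-2.33) = -0.8388 pp.
Human capital: 0.1 × 4.33 = 0.433 pp.
Labor input: 0.54 × 1.82 = 0.9828 pp.
TFP growth = 1.31 − 0.577 = 0.733%.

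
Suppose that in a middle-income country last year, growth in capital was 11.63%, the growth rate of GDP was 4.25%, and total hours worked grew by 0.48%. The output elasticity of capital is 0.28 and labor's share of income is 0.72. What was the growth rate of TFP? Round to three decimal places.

Labor's share = 1 − 0.28 = 0.72.
Capital: 0.28 × 11.63 = 3.2564 pp.
Total hours worked: 0.72 × 0.48 = 0.3456 pp.
TFP growth = 4.25 − 3.602 = 0.648%.

TFP grew 0.648%.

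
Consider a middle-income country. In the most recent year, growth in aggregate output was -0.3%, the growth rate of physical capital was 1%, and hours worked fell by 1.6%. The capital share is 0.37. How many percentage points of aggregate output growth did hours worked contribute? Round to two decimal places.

-1.01 percentage points

Labor's share = 1 − 0.37 = 0.63.
Contribution = share × growth = 0.63 × (-1.6) = -1.008 pp.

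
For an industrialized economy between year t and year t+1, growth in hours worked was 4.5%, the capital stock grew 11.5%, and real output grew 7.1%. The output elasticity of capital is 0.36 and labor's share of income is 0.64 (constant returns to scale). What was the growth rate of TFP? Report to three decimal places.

0.080%

Labor's share = 1 − 0.36 = 0.64.
The capital stock: 0.36 × 11.5 = 4.14 pp.
Hours worked: 0.64 × 4.5 = 2.88 pp.
TFP growth = 7.1 − 7.02 = 0.08%.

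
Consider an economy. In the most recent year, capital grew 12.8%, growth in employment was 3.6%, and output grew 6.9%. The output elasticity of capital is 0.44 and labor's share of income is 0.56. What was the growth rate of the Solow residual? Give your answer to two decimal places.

-0.75%

Labor's share = 1 − 0.44 = 0.56.
Capital: 0.44 × 12.8 = 5.632 pp.
Employment: 0.56 × 3.6 = 2.016 pp.
TFP growth = 6.9 − 7.648 = -0.748%.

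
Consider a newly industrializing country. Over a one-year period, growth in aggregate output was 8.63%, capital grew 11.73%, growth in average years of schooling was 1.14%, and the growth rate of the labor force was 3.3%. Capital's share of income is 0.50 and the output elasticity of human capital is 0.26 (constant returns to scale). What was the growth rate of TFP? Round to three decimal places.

TFP grew 1.677%.

Labor's share = 1 − 0.5 − 0.26 = 0.24.
Capital: 0.5 × 11.73 = 5.865 pp.
Average years of schooling: 0.26 × 1.14 = 0.2964 pp.
The labor force: 0.24 × 3.3 = 0.792 pp.
TFP growth = 8.63 − 6.9534 = 1.6766%.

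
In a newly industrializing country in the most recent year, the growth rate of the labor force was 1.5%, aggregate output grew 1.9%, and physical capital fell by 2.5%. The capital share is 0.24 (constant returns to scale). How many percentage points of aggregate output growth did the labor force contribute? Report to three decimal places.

1.140 percentage points

Labor's share = 1 − 0.24 = 0.76.
Contribution = share × growth = 0.76 × 1.5 = 1.14 pp.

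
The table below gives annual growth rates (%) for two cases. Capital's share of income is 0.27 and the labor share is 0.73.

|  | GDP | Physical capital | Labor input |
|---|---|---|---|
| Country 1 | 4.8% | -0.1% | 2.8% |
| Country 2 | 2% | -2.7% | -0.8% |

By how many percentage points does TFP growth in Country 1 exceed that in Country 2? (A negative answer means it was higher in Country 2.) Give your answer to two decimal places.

Labor's share = 1 − 0.27 = 0.73.
Country 1: TFP = 4.8 + 0.027 − 2.044 = 2.783%.
Country 2: TFP = 2 + 0.729 + 0.584 = 3.313%.
Difference = 2.783 − (3.313) = -0.53 pp.

-0.53 percentage points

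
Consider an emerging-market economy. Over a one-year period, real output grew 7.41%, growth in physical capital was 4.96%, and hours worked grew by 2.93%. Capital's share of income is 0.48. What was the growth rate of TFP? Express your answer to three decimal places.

3.506%

Labor's share = 1 − 0.48 = 0.52.
Physical capital: 0.48 × 4.96 = 2.3808 pp.
Hours worked: 0.52 × 2.93 = 1.5236 pp.
TFP growth = 7.41 − 3.9044 = 3.5056%.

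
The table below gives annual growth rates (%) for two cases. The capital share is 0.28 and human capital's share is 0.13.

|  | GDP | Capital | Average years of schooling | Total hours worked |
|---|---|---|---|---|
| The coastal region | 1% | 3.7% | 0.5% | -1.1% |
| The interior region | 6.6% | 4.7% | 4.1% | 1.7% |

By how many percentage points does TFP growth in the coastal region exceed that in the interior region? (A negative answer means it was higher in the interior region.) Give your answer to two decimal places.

-3.20 percentage points

Labor's share = 1 − 0.28 − 0.13 = 0.59.
The coastal region: TFP = 1 − 1.036 − 0.065 + 0.649 = 0.548%.
The interior region: TFP = 6.6 − 1.316 − 0.533 − 1.003 = 3.748%.
Difference = 0.548 − (3.748) = -3.2 pp.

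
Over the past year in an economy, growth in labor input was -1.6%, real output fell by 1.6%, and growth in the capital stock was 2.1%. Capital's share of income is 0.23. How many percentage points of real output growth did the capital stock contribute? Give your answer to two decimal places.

Contribution = share × growth = 0.23 × 2.1 = 0.483 pp.

0.48 pp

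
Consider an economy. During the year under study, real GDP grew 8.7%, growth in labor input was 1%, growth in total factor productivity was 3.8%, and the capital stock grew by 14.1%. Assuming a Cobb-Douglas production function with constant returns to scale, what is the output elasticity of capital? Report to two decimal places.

gY = gA + α·gK + (1−α)·gL, so gY − gA − gL = α(gK − gL).
8.7 − 3.8 − 1 = α × (14.1 − 1).
3.9 = 13.1 α, so α = 0.2977.

The output elasticity of capital is 0.30.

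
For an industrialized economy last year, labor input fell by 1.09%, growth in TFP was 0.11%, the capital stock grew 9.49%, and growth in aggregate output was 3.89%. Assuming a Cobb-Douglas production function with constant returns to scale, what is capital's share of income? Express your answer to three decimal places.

α = 0.460

gY = gA + α·gK + (1−α)·gL, so gY − gA − gL = α(gK − gL).
3.89 − 0.11 + 1.09 = α × (9.49 − (-1.09)).
4.87 = 10.58 α, so α = 0.4603.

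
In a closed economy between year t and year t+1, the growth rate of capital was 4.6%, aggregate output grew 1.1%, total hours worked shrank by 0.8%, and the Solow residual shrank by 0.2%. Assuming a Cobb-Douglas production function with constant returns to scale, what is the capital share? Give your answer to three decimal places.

gY = gA + α·gK + (1−α)·gL, so gY − gA − gL = α(gK − gL).
1.1 + 0.2 + 0.8 = α × (4.6 − (-0.8)).
2.1 = 5.4 α, so α = 0.38889.

The capital share is 0.389.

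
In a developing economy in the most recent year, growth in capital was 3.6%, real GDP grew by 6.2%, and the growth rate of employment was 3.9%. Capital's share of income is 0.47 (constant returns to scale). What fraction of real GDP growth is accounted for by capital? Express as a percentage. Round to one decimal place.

Capital accounted for 27.3% of growth.

Capital contributed 0.47 × 3.6 = 1.692 pp.
Share of growth = 1.692 / 6.2 × 100 = 27.29%.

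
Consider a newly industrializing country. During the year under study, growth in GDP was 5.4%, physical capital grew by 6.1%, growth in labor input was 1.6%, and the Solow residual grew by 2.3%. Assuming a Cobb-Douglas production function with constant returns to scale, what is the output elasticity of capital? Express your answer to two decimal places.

gY = gA + α·gK + (1−α)·gL, so gY − gA − gL = α(gK − gL).
5.4 − 2.3 − 1.6 = α × (6.1 − 1.6).
1.5 = 4.5 α, so α = 0.3333.

The output elasticity of capital is 0.33.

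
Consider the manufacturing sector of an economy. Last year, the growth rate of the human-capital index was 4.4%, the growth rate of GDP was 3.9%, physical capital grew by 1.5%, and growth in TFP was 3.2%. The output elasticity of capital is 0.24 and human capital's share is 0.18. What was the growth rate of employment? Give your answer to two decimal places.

-0.78%

Labor's share = 1 − 0.24 − 0.18 = 0.58.
gY = gA + 0.24×1.5 + 0.18×4.4 + 0.58×g.
0.58×g = 3.9 − 3.2 − 1.152 = -0.452.
g = -0.452 / 0.58 = -0.7793%.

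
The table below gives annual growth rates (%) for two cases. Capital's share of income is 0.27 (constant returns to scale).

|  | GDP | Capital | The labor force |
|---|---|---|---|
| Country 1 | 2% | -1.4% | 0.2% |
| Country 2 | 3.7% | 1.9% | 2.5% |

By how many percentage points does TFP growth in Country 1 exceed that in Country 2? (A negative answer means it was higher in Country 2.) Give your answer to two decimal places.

Labor's share = 1 − 0.27 = 0.73.
Country 1: TFP = 2 + 0.378 − 0.146 = 2.232%.
Country 2: TFP = 3.7 − 0.513 − 1.825 = 1.362%.
Difference = 2.232 − (1.362) = 0.87 pp.

0.87 percentage points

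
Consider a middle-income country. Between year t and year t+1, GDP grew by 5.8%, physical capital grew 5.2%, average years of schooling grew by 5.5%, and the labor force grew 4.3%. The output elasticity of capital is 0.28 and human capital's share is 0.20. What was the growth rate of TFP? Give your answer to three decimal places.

Labor's share = 1 − 0.28 − 0.2 = 0.52.
Physical capital: 0.28 × 5.2 = 1.456 pp.
Average years of schooling: 0.2 × 5.5 = 1.1 pp.
The labor force: 0.52 × 4.3 = 2.236 pp.
TFP growth = 5.8 − 4.792 = 1.008%.

TFP grew 1.008%.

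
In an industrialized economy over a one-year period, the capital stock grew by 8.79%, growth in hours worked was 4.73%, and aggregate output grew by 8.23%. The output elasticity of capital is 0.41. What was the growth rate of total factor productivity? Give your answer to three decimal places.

Labor's share = 1 − 0.41 = 0.59.
The capital stock: 0.41 × 8.79 = 3.6039 pp.
Hours worked: 0.59 × 4.73 = 2.7907 pp.
TFP growth = 8.23 − 6.3946 = 1.8354%.

Total factor productivity growth was 1.835%.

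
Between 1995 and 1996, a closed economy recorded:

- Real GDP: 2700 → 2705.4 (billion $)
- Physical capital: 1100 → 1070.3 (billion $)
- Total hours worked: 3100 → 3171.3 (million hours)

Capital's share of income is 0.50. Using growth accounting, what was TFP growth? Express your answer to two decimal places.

0.40%

Real GDP growth = (2705.4 − 2700) / 2700 = 0.2%.
Physical capital growth = (1070.3 − 1100) / 1100 = -2.7%.
Total hours worked growth = (3171.3 − 3100) / 3100 = 2.3%.
Labor's share = 1 − 0.5 = 0.5.
Physical capital: 0.5 × (-2.7) = -1.35 pp.
Total hours worked: 0.5 × 2.3 = 1.15 pp.
TFP growth = 0.2 + 0.2 = 0.4%.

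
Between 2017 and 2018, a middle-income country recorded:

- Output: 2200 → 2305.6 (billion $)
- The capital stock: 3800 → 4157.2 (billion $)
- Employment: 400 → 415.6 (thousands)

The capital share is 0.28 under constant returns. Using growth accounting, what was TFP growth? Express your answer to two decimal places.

Output growth = (2305.6 − 2200) / 2200 = 4.8%.
The capital stock growth = (4157.2 − 3800) / 3800 = 9.4%.
Employment growth = (415.6 − 400) / 400 = 3.9%.
Labor's share = 1 − 0.28 = 0.72.
The capital stock: 0.28 × 9.4 = 2.632 pp.
Employment: 0.72 × 3.9 = 2.808 pp.
TFP growth = 4.8 − 5.44 = -0.64%.

-0.64%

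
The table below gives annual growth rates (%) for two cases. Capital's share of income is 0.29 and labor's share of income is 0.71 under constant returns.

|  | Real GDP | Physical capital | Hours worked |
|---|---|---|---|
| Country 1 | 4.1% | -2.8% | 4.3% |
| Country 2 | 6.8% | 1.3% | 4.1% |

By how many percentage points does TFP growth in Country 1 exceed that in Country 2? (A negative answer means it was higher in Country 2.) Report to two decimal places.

Labor's share = 1 − 0.29 = 0.71.
Country 1: TFP = 4.1 + 0.812 − 3.053 = 1.859%.
Country 2: TFP = 6.8 − 0.377 − 2.911 = 3.512%.
Difference = 1.859 − (3.512) = -1.653 pp.

-1.65 percentage points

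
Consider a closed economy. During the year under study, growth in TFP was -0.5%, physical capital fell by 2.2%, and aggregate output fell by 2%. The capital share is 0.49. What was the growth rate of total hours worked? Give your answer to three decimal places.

Labor's share = 1 − 0.49 = 0.51.
gY = gA + 0.49×(-2.2) + 0.51×g.
0.51×g = -2 + 0.5 + 1.078 = -0.422.
g = -0.422 / 0.51 = -0.82745%.

-0.827%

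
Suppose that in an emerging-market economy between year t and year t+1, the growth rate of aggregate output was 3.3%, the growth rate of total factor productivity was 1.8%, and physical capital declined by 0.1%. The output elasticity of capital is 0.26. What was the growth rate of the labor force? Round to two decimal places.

2.06%

Labor's share = 1 − 0.26 = 0.74.
gY = gA + 0.26×(-0.1) + 0.74×g.
0.74×g = 3.3 − 1.8 + 0.026 = 1.526.
g = 1.526 / 0.74 = 2.0622%.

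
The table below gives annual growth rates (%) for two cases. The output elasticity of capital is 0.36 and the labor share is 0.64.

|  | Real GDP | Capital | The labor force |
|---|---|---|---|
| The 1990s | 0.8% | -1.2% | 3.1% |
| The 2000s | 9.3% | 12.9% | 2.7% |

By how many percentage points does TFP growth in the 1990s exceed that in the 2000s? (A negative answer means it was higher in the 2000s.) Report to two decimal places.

-3.68 percentage points

Labor's share = 1 − 0.36 = 0.64.
The 1990s: TFP = 0.8 + 0.432 − 1.984 = -0.752%.
The 2000s: TFP = 9.3 − 4.644 − 1.728 = 2.928%.
Difference = -0.752 − (2.928) = -3.68 pp.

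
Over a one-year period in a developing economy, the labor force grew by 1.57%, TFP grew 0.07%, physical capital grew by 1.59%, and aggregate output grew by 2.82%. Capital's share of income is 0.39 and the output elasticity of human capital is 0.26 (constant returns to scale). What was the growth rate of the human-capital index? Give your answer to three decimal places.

The human-capital index growth was 6.078%.

Labor's share = 1 − 0.39 − 0.26 = 0.35.
gY = gA + 0.39×1.59 + 0.35×1.57 + 0.26×g.
0.26×g = 2.82 − 0.07 − 1.1696 = 1.5804.
g = 1.5804 / 0.26 = 6.07846%.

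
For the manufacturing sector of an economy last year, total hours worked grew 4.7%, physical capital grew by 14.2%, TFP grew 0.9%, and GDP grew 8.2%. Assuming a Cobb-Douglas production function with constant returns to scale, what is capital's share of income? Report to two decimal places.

α = 0.27

gY = gA + α·gK + (1−α)·gL, so gY − gA − gL = α(gK − gL).
8.2 − 0.9 − 4.7 = α × (14.2 − 4.7).
2.6 = 9.5 α, so α = 0.2737.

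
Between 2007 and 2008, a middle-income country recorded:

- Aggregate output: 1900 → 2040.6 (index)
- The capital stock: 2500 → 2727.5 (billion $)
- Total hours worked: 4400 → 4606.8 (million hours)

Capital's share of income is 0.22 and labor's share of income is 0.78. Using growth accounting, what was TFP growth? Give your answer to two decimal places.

1.73%

Aggregate output growth = (2040.6 − 1900) / 1900 = 7.4%.
The capital stock growth = (2727.5 − 2500) / 2500 = 9.1%.
Total hours worked growth = (4606.8 − 4400) / 4400 = 4.7%.
Labor's share = 1 − 0.22 = 0.78.
The capital stock: 0.22 × 9.1 = 2.002 pp.
Total hours worked: 0.78 × 4.7 = 3.666 pp.
TFP growth = 7.4 − 5.668 = 1.732%.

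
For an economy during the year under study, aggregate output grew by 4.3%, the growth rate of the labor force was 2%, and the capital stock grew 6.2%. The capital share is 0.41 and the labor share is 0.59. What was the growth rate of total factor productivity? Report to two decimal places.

Labor's share = 1 − 0.41 = 0.59.
The capital stock: 0.41 × 6.2 = 2.542 pp.
The labor force: 0.59 × 2 = 1.18 pp.
TFP growth = 4.3 − 3.722 = 0.578%.

0.58%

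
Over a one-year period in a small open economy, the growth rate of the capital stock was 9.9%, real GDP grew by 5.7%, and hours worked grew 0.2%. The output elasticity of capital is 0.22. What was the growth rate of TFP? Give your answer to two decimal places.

3.37%

Labor's share = 1 − 0.22 = 0.78.
The capital stock: 0.22 × 9.9 = 2.178 pp.
Hours worked: 0.78 × 0.2 = 0.156 pp.
TFP growth = 5.7 − 2.334 = 3.366%.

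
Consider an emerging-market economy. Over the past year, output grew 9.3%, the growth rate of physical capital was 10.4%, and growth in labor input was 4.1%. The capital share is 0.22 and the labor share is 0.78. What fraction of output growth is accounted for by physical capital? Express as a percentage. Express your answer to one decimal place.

Physical capital contributed 0.22 × 10.4 = 2.288 pp.
Share of growth = 2.288 / 9.3 × 100 = 24.602%.

24.6%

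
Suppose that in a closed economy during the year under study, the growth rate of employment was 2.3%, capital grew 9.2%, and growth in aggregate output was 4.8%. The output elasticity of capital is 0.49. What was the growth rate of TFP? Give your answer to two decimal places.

-0.88%

Labor's share = 1 − 0.49 = 0.51.
Capital: 0.49 × 9.2 = 4.508 pp.
Employment: 0.51 × 2.3 = 1.173 pp.
TFP growth = 4.8 − 5.681 = -0.881%.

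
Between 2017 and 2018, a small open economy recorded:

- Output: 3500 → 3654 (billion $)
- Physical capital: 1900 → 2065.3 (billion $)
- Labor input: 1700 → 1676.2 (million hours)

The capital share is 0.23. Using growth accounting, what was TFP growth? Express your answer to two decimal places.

3.48%

Output growth = (3654 − 3500) / 3500 = 4.4%.
Physical capital growth = (2065.3 − 1900) / 1900 = 8.7%.
Labor input growth = (1676.2 − 1700) / 1700 = -1.4%.
Labor's share = 1 − 0.23 = 0.77.
Physical capital: 0.23 × 8.7 = 2.001 pp.
Labor input: 0.77 × (-1.4) = -1.078 pp.
TFP growth = 4.4 − 0.923 = 3.477%.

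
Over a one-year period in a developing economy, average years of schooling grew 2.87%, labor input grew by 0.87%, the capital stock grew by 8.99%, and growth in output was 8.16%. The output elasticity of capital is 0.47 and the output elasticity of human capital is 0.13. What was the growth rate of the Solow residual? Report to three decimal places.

3.214%

Labor's share = 1 − 0.47 − 0.13 = 0.4.
The capital stock: 0.47 × 8.99 = 4.2253 pp.
Average years of schooling: 0.13 × 2.87 = 0.3731 pp.
Labor input: 0.4 × 0.87 = 0.348 pp.
TFP growth = 8.16 − 4.9464 = 3.2136%.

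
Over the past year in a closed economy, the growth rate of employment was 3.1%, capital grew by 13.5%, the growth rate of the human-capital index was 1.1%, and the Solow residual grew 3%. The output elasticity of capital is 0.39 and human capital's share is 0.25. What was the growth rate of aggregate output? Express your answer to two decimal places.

Labor's share = 1 − 0.39 − 0.25 = 0.36.
Capital: 0.39 × 13.5 = 5.265 pp.
The human-capital index: 0.25 × 1.1 = 0.275 pp.
Employment: 0.36 × 3.1 = 1.116 pp.
Output growth = 3 + 6.656 = 9.656%.

9.66%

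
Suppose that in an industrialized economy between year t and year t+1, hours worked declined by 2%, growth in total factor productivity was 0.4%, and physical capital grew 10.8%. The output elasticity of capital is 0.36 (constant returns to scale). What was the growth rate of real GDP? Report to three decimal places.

3.008%

Labor's share = 1 − 0.36 = 0.64.
Physical capital: 0.36 × 10.8 = 3.888 pp.
Hours worked: 0.64 × (-2) = -1.28 pp.
Output growth = 0.4 + 2.608 = 3.008%.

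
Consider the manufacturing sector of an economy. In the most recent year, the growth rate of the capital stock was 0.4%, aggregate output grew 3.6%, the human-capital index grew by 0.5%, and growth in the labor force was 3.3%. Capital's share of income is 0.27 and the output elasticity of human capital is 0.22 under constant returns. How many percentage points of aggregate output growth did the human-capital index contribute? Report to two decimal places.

0.11 pp

Contribution = share × growth = 0.22 × 0.5 = 0.11 pp.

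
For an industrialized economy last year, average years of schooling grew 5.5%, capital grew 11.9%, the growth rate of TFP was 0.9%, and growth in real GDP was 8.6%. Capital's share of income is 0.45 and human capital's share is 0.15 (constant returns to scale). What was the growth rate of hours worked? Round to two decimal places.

Labor's share = 1 − 0.45 − 0.15 = 0.4.
gY = gA + 0.45×11.9 + 0.15×5.5 + 0.4×g.
0.4×g = 8.6 − 0.9 − 6.18 = 1.52.
g = 1.52 / 0.4 = 3.8%.

3.80%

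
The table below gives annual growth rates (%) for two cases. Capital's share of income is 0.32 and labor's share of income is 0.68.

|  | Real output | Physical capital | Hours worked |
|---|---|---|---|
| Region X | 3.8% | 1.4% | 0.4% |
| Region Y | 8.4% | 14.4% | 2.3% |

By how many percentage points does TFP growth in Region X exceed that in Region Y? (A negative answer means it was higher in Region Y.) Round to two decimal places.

Labor's share = 1 − 0.32 = 0.68.
Region X: TFP = 3.8 − 0.448 − 0.272 = 3.08%.
Region Y: TFP = 8.4 − 4.608 − 1.564 = 2.228%.
Difference = 3.08 − (2.228) = 0.852 pp.

0.85 percentage points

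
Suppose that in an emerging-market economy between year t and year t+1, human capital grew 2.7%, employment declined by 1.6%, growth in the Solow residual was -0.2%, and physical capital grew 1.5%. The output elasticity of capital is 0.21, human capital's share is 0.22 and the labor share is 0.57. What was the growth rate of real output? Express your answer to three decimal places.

Labor's share = 1 − 0.21 − 0.22 = 0.57.
Physical capital: 0.21 × 1.5 = 0.315 pp.
Human capital: 0.22 × 2.7 = 0.594 pp.
Employment: 0.57 × (-1.6) = -0.912 pp.
Output growth = -0.2 + (-0.003) = -0.203%.

-0.203%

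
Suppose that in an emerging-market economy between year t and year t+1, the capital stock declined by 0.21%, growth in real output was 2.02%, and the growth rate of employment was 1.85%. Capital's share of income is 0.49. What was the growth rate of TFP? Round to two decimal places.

Labor's share = 1 − 0.49 = 0.51.
The capital stock: 0.49 × (-0.21) = -0.1029 pp.
Employment: 0.51 × 1.85 = 0.9435 pp.
TFP growth = 2.02 − 0.8406 = 1.1794%.

1.18%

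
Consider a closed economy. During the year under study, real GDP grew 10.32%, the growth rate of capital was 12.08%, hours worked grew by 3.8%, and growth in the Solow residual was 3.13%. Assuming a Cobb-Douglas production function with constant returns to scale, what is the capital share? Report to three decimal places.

The capital share is 0.409.

gY = gA + α·gK + (1−α)·gL, so gY − gA − gL = α(gK − gL).
10.32 − 3.13 − 3.8 = α × (12.08 − 3.8).
3.39 = 8.28 α, so α = 0.40942.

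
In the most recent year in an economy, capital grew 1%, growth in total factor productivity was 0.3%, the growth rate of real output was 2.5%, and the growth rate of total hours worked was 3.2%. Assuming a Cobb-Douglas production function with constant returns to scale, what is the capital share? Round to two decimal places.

0.45

gY = gA + α·gK + (1−α)·gL, so gY − gA − gL = α(gK − gL).
2.5 − 0.3 − 3.2 = α × (1 − 3.2).
-1 = -2.2 α, so α = 0.4545.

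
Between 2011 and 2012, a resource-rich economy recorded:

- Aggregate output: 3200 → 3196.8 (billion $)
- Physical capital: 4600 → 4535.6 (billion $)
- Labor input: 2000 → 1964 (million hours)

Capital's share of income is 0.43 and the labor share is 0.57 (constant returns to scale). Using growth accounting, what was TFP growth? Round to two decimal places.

1.53%

Aggregate output growth = (3196.8 − 3200) / 3200 = -0.1%.
Physical capital growth = (4535.6 − 4600) / 4600 = -1.4%.
Labor input growth = (1964 − 2000) / 2000 = -1.8%.
Labor's share = 1 − 0.43 = 0.57.
Physical capital: 0.43 × (-1.4) = -0.602 pp.
Labor input: 0.57 × (-1.8) = -1.026 pp.
TFP growth = -0.1 + 1.628 = 1.528%.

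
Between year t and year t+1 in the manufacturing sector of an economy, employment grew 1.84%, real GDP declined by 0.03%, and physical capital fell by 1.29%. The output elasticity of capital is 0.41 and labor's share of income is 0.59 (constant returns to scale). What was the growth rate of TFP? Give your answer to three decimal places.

Labor's share = 1 − 0.41 = 0.59.
Physical capital: 0.41 × (-1.29) = -0.5289 pp.
Employment: 0.59 × 1.84 = 1.0856 pp.
TFP growth = -0.03 − 0.5567 = -0.5867%.

-0.587%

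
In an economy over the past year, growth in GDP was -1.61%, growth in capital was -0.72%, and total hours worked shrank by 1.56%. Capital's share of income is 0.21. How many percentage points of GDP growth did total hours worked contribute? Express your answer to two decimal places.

-1.23

Labor's share = 1 − 0.21 = 0.79.
Contribution = share × growth = 0.79 × (-1.56) = -1.2324 pp.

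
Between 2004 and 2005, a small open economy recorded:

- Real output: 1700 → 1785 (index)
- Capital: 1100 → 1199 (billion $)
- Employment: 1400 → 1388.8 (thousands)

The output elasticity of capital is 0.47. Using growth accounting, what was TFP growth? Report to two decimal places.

TFP grew 1.19%.

Real output growth = (1785 − 1700) / 1700 = 5%.
Capital growth = (1199 − 1100) / 1100 = 9%.
Employment growth = (1388.8 − 1400) / 1400 = -0.8%.
Labor's share = 1 − 0.47 = 0.53.
Capital: 0.47 × 9 = 4.23 pp.
Employment: 0.53 × (-0.8) = -0.424 pp.
TFP growth = 5 − 3.806 = 1.194%.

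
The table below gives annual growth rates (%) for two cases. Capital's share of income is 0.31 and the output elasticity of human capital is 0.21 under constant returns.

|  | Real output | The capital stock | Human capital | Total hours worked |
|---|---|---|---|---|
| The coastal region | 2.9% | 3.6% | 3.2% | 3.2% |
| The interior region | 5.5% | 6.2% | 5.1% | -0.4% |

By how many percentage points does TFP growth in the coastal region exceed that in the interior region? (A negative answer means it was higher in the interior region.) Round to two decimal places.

-3.12 percentage points

Labor's share = 1 − 0.31 − 0.21 = 0.48.
The coastal region: TFP = 2.9 − 1.116 − 0.672 − 1.536 = -0.424%.
The interior region: TFP = 5.5 − 1.922 − 1.071 + 0.192 = 2.699%.
Difference = -0.424 − (2.699) = -3.123 pp.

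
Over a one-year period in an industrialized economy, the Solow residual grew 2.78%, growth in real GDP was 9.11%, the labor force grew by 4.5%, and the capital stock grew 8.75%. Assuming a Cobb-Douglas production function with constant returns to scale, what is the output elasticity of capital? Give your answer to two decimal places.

gY = gA + α·gK + (1−α)·gL, so gY − gA − gL = α(gK − gL).
9.11 − 2.78 − 4.5 = α × (8.75 − 4.5).
1.83 = 4.25 α, so α = 0.4306.

0.43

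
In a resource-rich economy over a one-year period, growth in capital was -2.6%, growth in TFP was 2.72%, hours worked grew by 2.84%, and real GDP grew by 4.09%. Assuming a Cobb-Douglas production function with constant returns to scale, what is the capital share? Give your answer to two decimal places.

The capital share is 0.27.

gY = gA + α·gK + (1−α)·gL, so gY − gA − gL = α(gK − gL).
4.09 − 2.72 − 2.84 = α × (-2.6 − 2.84).
-1.47 = -5.44 α, so α = 0.2702.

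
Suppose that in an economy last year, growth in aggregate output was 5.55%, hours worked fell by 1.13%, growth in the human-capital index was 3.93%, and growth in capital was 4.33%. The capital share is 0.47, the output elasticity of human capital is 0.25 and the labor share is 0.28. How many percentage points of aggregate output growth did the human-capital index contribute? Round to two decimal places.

0.98

Contribution = share × growth = 0.25 × 3.93 = 0.9825 pp.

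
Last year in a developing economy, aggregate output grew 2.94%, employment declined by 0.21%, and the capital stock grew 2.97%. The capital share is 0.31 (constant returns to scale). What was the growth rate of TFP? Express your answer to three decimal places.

2.164%

Labor's share = 1 − 0.31 = 0.69.
The capital stock: 0.31 × 2.97 = 0.9207 pp.
Employment: 0.69 × (-0.21) = -0.1449 pp.
TFP growth = 2.94 − 0.7758 = 2.1642%.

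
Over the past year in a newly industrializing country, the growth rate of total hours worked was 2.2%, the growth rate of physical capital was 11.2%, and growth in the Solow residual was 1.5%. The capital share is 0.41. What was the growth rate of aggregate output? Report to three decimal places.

7.390%

Labor's share = 1 − 0.41 = 0.59.
Physical capital: 0.41 × 11.2 = 4.592 pp.
Total hours worked: 0.59 × 2.2 = 1.298 pp.
Output growth = 1.5 + 5.89 = 7.39%.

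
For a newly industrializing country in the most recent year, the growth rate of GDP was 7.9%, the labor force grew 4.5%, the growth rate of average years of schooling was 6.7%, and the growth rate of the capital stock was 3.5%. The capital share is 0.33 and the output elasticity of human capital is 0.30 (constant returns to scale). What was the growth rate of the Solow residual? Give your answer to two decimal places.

3.07%

Labor's share = 1 − 0.33 − 0.3 = 0.37.
The capital stock: 0.33 × 3.5 = 1.155 pp.
Average years of schooling: 0.3 × 6.7 = 2.01 pp.
The labor force: 0.37 × 4.5 = 1.665 pp.
TFP growth = 7.9 − 4.83 = 3.07%.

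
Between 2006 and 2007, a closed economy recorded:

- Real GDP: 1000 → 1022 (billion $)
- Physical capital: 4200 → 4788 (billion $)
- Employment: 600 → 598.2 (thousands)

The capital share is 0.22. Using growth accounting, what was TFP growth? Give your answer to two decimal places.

Real GDP growth = (1022 − 1000) / 1000 = 2.2%.
Physical capital growth = (4788 − 4200) / 4200 = 14%.
Employment growth = (598.2 − 600) / 600 = -0.3%.
Labor's share = 1 − 0.22 = 0.78.
Physical capital: 0.22 × 14 = 3.08 pp.
Employment: 0.78 × (-0.3) = -0.234 pp.
TFP growth = 2.2 − 2.846 = -0.646%.

-0.65%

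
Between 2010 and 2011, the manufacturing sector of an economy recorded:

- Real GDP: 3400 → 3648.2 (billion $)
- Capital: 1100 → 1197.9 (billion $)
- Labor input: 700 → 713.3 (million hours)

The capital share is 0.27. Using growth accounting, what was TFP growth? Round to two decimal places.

3.51%

Real GDP growth = (3648.2 − 3400) / 3400 = 7.3%.
Capital growth = (1197.9 − 1100) / 1100 = 8.9%.
Labor input growth = (713.3 − 700) / 700 = 1.9%.
Labor's share = 1 − 0.27 = 0.73.
Capital: 0.27 × 8.9 = 2.403 pp.
Labor input: 0.73 × 1.9 = 1.387 pp.
TFP growth = 7.3 − 3.79 = 3.51%.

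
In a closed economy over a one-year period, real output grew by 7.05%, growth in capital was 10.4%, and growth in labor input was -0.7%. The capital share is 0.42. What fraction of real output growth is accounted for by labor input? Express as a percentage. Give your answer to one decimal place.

Labor's share = 1 − 0.42 = 0.58.
Labor input contributed 0.58 × (-0.7) = -0.406 pp.
Share of growth = -0.406 / 7.05 × 100 = -5.759%.

Labor input accounted for -5.8% of growth.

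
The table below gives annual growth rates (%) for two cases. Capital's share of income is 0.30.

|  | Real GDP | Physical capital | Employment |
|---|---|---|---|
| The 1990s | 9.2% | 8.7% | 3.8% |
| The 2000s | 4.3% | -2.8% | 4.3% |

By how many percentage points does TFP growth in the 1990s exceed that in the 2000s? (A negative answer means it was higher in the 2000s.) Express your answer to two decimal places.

Labor's share = 1 − 0.3 = 0.7.
The 1990s: TFP = 9.2 − 2.61 − 2.66 = 3.93%.
The 2000s: TFP = 4.3 + 0.84 − 3.01 = 2.13%.
Difference = 3.93 − (2.13) = 1.8 pp.

1.80 percentage points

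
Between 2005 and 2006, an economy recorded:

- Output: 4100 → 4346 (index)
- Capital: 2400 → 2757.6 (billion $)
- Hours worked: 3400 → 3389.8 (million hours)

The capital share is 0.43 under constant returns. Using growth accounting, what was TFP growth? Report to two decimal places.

Output growth = (4346 − 4100) / 4100 = 6%.
Capital growth = (2757.6 − 2400) / 2400 = 14.9%.
Hours worked growth = (3389.8 − 3400) / 3400 = -0.3%.
Labor's share = 1 − 0.43 = 0.57.
Capital: 0.43 × 14.9 = 6.407 pp.
Hours worked: 0.57 × (-0.3) = -0.171 pp.
TFP growth = 6 − 6.236 = -0.236%.

-0.24%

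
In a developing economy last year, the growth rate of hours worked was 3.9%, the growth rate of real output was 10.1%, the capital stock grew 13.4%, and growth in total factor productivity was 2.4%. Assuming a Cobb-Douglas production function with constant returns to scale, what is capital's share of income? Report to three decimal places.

α = 0.400

gY = gA + α·gK + (1−α)·gL, so gY − gA − gL = α(gK − gL).
10.1 − 2.4 − 3.9 = α × (13.4 − 3.9).
3.8 = 9.5 α, so α = 0.4.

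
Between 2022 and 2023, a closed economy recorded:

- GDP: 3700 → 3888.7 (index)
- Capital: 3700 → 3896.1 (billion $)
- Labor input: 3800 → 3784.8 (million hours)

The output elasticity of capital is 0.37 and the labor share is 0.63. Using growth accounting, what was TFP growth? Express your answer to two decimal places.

TFP growth was 3.39%.

GDP growth = (3888.7 − 3700) / 3700 = 5.1%.
Capital growth = (3896.1 − 3700) / 3700 = 5.3%.
Labor input growth = (3784.8 − 3800) / 3800 = -0.4%.
Labor's share = 1 − 0.37 = 0.63.
Capital: 0.37 × 5.3 = 1.961 pp.
Labor input: 0.63 × (-0.4) = -0.252 pp.
TFP growth = 5.1 − 1.709 = 3.391%.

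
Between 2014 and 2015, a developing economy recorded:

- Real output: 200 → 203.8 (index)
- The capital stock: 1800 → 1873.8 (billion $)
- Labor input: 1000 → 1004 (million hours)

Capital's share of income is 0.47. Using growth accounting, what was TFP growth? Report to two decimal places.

Real output growth = (203.8 − 200) / 200 = 1.9%.
The capital stock growth = (1873.8 − 1800) / 1800 = 4.1%.
Labor input growth = (1004 − 1000) / 1000 = 0.4%.
Labor's share = 1 − 0.47 = 0.53.
The capital stock: 0.47 × 4.1 = 1.927 pp.
Labor input: 0.53 × 0.4 = 0.212 pp.
TFP growth = 1.9 − 2.139 = -0.239%.

-0.24%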